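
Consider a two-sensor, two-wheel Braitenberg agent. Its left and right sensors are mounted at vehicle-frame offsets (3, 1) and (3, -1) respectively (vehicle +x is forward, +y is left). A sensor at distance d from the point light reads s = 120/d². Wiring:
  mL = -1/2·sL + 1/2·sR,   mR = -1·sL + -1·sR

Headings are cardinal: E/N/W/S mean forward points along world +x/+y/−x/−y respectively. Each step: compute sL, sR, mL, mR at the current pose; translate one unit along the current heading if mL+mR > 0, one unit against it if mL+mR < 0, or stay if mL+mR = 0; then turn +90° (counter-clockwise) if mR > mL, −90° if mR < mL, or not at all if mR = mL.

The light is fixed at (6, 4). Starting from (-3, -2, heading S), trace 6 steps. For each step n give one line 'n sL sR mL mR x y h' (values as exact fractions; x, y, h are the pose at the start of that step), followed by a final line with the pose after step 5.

0 24/29 120/181 -432/5249 -7824/5249 -3 -2 S
1 2/3 3/4 1/24 -17/12 -3 -1 W
2 24/17 120/53 384/901 -3312/901 -2 -1 N
3 12/5 60/37 -72/185 -744/185 -2 -2 E
4 24/29 120/181 -432/5249 -7824/5249 -3 -2 S
5 2/3 3/4 1/24 -17/12 -3 -1 W
final -2 -1 N

n=0: pose=(-3,-2,S); sL=24/29, sR=120/181; mL=-432/5249, mR=-7824/5249; mL+mR=-8256/5249 → advance -1; mR−mL=-7392/5249 → turn -1·90°
n=1: pose=(-3,-1,W); sL=2/3, sR=3/4; mL=1/24, mR=-17/12; mL+mR=-11/8 → advance -1; mR−mL=-35/24 → turn -1·90°
n=2: pose=(-2,-1,N); sL=24/17, sR=120/53; mL=384/901, mR=-3312/901; mL+mR=-2928/901 → advance -1; mR−mL=-3696/901 → turn -1·90°
n=3: pose=(-2,-2,E); sL=12/5, sR=60/37; mL=-72/185, mR=-744/185; mL+mR=-816/185 → advance -1; mR−mL=-672/185 → turn -1·90°
n=4: pose=(-3,-2,S); sL=24/29, sR=120/181; mL=-432/5249, mR=-7824/5249; mL+mR=-8256/5249 → advance -1; mR−mL=-7392/5249 → turn -1·90°
n=5: pose=(-3,-1,W); sL=2/3, sR=3/4; mL=1/24, mR=-17/12; mL+mR=-11/8 → advance -1; mR−mL=-35/24 → turn -1·90°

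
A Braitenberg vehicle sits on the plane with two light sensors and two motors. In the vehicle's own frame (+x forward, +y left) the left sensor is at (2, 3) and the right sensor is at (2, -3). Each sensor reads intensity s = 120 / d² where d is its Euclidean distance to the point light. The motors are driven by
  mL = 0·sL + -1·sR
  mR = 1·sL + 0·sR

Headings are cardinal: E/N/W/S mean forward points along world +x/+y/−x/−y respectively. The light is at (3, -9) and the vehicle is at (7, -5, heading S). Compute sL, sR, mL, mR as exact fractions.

left sensor world pos  = (10, -7); dL² = 53
right sensor world pos = (4, -7); dR² = 5
sL = 120/53 = 120/53
sR = 120/5 = 24
mL = 0·sL + -1·sR = -24
mR = 1·sL + 0·sR = 120/53

120/53 24 -24 120/53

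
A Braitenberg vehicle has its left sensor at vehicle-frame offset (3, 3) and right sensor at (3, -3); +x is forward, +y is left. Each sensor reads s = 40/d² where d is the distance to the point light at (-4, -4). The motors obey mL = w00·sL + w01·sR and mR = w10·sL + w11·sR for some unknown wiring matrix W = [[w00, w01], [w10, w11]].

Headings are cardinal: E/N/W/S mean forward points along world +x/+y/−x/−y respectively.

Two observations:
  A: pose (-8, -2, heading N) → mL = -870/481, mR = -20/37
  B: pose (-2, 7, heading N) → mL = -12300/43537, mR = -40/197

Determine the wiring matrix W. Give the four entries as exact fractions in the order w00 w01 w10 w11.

obs A: pose=(-8,-2,N) → sL=20/37, sR=20/13, mL=-870/481, mR=-20/37
obs B: pose=(-2,7,N) → sL=40/197, sR=40/221, mL=-12300/43537, mR=-40/197
sensor matrix S = [[20/37, 20/13], [40/197, 40/221]]; det S = -345600/1610869
solve [mL_A; mL_B] = S·[w00; w01] and [mR_A; mR_B] = S·[w10; w11]:
  w00 = -1/2, w01 = -1, w10 = -1, w11 = 0

-1/2 -1 -1 0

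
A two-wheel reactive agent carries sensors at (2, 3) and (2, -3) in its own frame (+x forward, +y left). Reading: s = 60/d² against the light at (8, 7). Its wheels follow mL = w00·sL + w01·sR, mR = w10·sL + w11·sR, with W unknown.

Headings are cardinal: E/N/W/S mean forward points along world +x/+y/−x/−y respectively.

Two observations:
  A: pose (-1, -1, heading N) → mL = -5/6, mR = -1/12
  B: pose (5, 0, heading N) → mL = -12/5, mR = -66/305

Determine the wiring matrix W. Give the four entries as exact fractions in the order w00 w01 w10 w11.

0 -1 1 -1/2

obs A: pose=(-1,-1,N) → sL=1/3, sR=5/6, mL=-5/6, mR=-1/12
obs B: pose=(5,0,N) → sL=60/61, sR=12/5, mL=-12/5, mR=-66/305
sensor matrix S = [[1/3, 5/6], [60/61, 12/5]]; det S = -6/305
solve [mL_A; mL_B] = S·[w00; w01] and [mR_A; mR_B] = S·[w10; w11]:
  w00 = 0, w01 = -1, w10 = 1, w11 = -1/2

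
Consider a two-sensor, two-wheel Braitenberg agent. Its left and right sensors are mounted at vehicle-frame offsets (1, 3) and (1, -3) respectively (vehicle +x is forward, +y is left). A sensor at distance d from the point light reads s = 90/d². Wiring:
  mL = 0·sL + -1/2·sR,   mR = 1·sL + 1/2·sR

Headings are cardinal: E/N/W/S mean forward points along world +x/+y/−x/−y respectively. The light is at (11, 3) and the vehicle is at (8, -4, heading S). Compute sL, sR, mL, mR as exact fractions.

45/32 9/10 -9/20 297/160

left sensor world pos  = (11, -5); dL² = 64
right sensor world pos = (5, -5); dR² = 100
sL = 90/64 = 45/32
sR = 90/100 = 9/10
mL = 0·sL + -1/2·sR = -9/20
mR = 1·sL + 1/2·sR = 297/160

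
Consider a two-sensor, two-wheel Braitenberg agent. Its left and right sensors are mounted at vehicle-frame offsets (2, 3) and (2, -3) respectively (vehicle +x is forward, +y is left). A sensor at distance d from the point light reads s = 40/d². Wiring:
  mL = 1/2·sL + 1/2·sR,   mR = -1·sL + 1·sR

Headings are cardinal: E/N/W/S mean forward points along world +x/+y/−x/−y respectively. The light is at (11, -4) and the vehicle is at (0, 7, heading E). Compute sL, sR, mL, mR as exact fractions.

left sensor world pos  = (2, 10); dL² = 277
right sensor world pos = (2, 4); dR² = 145
sL = 40/277 = 40/277
sR = 40/145 = 8/29
mL = 1/2·sL + 1/2·sR = 1688/8033
mR = -1·sL + 1·sR = 1056/8033

40/277 8/29 1688/8033 1056/8033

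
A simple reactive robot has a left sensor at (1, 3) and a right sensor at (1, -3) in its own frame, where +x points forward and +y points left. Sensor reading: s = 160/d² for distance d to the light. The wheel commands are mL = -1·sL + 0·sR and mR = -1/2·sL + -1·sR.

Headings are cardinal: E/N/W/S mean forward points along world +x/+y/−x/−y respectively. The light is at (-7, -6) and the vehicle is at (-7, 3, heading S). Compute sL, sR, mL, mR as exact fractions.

160/73 160/73 -160/73 -240/73

left sensor world pos  = (-4, 2); dL² = 73
right sensor world pos = (-10, 2); dR² = 73
sL = 160/73 = 160/73
sR = 160/73 = 160/73
mL = -1·sL + 0·sR = -160/73
mR = -1/2·sL + -1·sR = -240/73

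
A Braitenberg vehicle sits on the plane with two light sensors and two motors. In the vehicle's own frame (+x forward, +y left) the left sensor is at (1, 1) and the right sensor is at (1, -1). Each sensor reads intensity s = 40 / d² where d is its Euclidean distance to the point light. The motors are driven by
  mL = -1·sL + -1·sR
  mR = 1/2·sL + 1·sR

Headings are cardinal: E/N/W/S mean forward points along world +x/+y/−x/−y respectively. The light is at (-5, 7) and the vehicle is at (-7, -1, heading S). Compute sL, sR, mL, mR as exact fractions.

20/41 4/9 -344/369 254/369

left sensor world pos  = (-6, -2); dL² = 82
right sensor world pos = (-8, -2); dR² = 90
sL = 40/82 = 20/41
sR = 40/90 = 4/9
mL = -1·sL + -1·sR = -344/369
mR = 1/2·sL + 1·sR = 254/369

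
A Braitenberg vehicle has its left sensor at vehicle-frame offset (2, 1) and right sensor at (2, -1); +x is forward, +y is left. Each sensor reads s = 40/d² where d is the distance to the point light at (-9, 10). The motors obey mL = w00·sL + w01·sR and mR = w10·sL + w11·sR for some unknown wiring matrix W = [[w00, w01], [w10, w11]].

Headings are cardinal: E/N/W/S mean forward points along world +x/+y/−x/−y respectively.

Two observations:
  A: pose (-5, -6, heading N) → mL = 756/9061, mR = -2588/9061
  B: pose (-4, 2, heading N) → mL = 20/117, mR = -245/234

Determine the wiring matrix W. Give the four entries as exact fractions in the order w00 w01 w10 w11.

-1/2 1 -1 -1/2

obs A: pose=(-5,-6,N) → sL=8/41, sR=40/221, mL=756/9061, mR=-2588/9061
obs B: pose=(-4,2,N) → sL=10/13, sR=5/9, mL=20/117, mR=-245/234
sensor matrix S = [[8/41, 40/221], [10/13, 5/9]]; det S = -32680/1060137
solve [mL_A; mL_B] = S·[w00; w01] and [mR_A; mR_B] = S·[w10; w11]:
  w00 = -1/2, w01 = 1, w10 = -1, w11 = -1/2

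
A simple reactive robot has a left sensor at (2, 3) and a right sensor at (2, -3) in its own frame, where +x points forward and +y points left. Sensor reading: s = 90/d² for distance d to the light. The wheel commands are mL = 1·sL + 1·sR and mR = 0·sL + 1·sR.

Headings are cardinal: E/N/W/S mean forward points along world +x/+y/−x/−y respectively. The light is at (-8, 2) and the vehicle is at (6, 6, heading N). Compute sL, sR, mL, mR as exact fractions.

left sensor world pos  = (3, 8); dL² = 157
right sensor world pos = (9, 8); dR² = 325
sL = 90/157 = 90/157
sR = 90/325 = 18/65
mL = 1·sL + 1·sR = 8676/10205
mR = 0·sL + 1·sR = 18/65

90/157 18/65 8676/10205 18/65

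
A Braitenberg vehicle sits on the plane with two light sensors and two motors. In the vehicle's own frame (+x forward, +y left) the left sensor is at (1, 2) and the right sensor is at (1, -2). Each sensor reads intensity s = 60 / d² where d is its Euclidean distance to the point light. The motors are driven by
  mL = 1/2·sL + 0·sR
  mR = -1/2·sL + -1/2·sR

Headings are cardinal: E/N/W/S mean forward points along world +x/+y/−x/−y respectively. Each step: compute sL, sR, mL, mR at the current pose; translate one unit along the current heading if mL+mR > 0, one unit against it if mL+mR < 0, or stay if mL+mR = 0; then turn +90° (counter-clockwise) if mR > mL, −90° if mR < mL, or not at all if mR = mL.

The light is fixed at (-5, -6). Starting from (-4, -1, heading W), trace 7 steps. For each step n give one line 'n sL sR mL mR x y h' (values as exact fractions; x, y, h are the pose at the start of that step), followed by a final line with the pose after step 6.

0 20/3 60/49 10/3 -580/147 -4 -1 W
1 5/3 15/13 5/6 -55/39 -3 -1 N
2 4/3 60/13 2/3 -116/39 -3 -2 E
3 10/3 6 5/3 -14/3 -4 -2 S
4 20/3 60/49 10/3 -580/147 -4 -1 W
5 5/3 15/13 5/6 -55/39 -3 -1 N
6 4/3 60/13 2/3 -116/39 -3 -2 E
final -4 -2 S

n=0: pose=(-4,-1,W); sL=20/3, sR=60/49; mL=10/3, mR=-580/147; mL+mR=-30/49 → advance -1; mR−mL=-1070/147 → turn -1·90°
n=1: pose=(-3,-1,N); sL=5/3, sR=15/13; mL=5/6, mR=-55/39; mL+mR=-15/26 → advance -1; mR−mL=-175/78 → turn -1·90°
n=2: pose=(-3,-2,E); sL=4/3, sR=60/13; mL=2/3, mR=-116/39; mL+mR=-30/13 → advance -1; mR−mL=-142/39 → turn -1·90°
n=3: pose=(-4,-2,S); sL=10/3, sR=6; mL=5/3, mR=-14/3; mL+mR=-3 → advance -1; mR−mL=-19/3 → turn -1·90°
n=4: pose=(-4,-1,W); sL=20/3, sR=60/49; mL=10/3, mR=-580/147; mL+mR=-30/49 → advance -1; mR−mL=-1070/147 → turn -1·90°
n=5: pose=(-3,-1,N); sL=5/3, sR=15/13; mL=5/6, mR=-55/39; mL+mR=-15/26 → advance -1; mR−mL=-175/78 → turn -1·90°
n=6: pose=(-3,-2,E); sL=4/3, sR=60/13; mL=2/3, mR=-116/39; mL+mR=-30/13 → advance -1; mR−mL=-142/39 → turn -1·90°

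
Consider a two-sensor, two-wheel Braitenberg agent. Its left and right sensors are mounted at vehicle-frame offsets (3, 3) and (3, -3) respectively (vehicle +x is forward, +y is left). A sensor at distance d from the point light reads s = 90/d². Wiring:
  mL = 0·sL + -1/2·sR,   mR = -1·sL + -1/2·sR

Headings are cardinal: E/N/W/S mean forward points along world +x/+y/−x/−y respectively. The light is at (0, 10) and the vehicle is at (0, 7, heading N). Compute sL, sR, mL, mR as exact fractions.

left sensor world pos  = (-3, 10); dL² = 9
right sensor world pos = (3, 10); dR² = 9
sL = 90/9 = 10
sR = 90/9 = 10
mL = 0·sL + -1/2·sR = -5
mR = -1·sL + -1/2·sR = -15

10 10 -5 -15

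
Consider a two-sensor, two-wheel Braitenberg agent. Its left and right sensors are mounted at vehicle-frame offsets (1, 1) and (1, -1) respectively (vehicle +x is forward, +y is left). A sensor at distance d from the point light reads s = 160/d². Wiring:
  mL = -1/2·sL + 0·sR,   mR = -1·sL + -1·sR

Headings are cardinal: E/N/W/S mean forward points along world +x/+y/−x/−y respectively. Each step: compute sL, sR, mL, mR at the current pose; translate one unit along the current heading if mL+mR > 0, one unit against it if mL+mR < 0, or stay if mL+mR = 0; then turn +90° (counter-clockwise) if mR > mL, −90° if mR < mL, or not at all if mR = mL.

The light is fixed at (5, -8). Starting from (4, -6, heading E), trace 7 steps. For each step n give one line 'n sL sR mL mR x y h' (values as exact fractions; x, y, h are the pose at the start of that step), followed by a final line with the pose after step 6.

0 160/9 160 -80/9 -1600/9 4 -6 E
1 80 16 -40 -96 3 -6 S
2 160/13 32/5 -80/13 -1216/65 3 -5 W
3 8 10 -4 -18 4 -5 N
4 160/9 160 -80/9 -1600/9 4 -6 E
5 80 16 -40 -96 3 -6 S
6 160/13 32/5 -80/13 -1216/65 3 -5 W
final 4 -5 N

n=0: pose=(4,-6,E); sL=160/9, sR=160; mL=-80/9, mR=-1600/9; mL+mR=-560/3 → advance -1; mR−mL=-1520/9 → turn -1·90°
n=1: pose=(3,-6,S); sL=80, sR=16; mL=-40, mR=-96; mL+mR=-136 → advance -1; mR−mL=-56 → turn -1·90°
n=2: pose=(3,-5,W); sL=160/13, sR=32/5; mL=-80/13, mR=-1216/65; mL+mR=-1616/65 → advance -1; mR−mL=-816/65 → turn -1·90°
n=3: pose=(4,-5,N); sL=8, sR=10; mL=-4, mR=-18; mL+mR=-22 → advance -1; mR−mL=-14 → turn -1·90°
n=4: pose=(4,-6,E); sL=160/9, sR=160; mL=-80/9, mR=-1600/9; mL+mR=-560/3 → advance -1; mR−mL=-1520/9 → turn -1·90°
n=5: pose=(3,-6,S); sL=80, sR=16; mL=-40, mR=-96; mL+mR=-136 → advance -1; mR−mL=-56 → turn -1·90°
n=6: pose=(3,-5,W); sL=160/13, sR=32/5; mL=-80/13, mR=-1216/65; mL+mR=-1616/65 → advance -1; mR−mL=-816/65 → turn -1·90°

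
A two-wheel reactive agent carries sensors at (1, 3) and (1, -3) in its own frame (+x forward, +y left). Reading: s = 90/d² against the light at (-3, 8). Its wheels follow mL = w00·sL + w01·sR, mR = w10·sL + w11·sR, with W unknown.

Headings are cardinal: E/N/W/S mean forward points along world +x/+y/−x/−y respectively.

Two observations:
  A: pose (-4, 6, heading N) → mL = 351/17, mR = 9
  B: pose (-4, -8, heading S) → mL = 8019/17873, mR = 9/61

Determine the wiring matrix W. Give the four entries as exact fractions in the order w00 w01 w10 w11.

obs A: pose=(-4,6,N) → sL=90/17, sR=18, mL=351/17, mR=9
obs B: pose=(-4,-8,S) → sL=90/293, sR=18/61, mL=8019/17873, mR=9/61
sensor matrix S = [[90/17, 18], [90/293, 18/61]]; det S = -1205280/303841
solve [mL_A; mL_B] = S·[w00; w01] and [mR_A; mR_B] = S·[w10; w11]:
  w00 = 1/2, w01 = 1, w10 = 0, w11 = 1/2

1/2 1 0 1/2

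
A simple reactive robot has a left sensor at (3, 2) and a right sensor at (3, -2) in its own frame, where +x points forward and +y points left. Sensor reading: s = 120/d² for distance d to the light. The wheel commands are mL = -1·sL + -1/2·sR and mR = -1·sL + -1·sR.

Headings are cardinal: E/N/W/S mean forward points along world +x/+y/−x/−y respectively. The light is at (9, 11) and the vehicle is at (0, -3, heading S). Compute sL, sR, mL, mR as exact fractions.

left sensor world pos  = (2, -6); dL² = 338
right sensor world pos = (-2, -6); dR² = 410
sL = 120/338 = 60/169
sR = 120/410 = 12/41
mL = -1·sL + -1/2·sR = -3474/6929
mR = -1·sL + -1·sR = -4488/6929

60/169 12/41 -3474/6929 -4488/6929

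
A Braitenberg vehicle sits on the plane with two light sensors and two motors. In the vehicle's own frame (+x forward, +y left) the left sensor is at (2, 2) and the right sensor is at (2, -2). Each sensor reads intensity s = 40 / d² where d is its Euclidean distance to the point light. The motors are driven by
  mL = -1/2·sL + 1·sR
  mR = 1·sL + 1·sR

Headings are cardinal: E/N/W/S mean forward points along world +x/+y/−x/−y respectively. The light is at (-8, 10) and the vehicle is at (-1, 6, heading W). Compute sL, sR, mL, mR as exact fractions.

40/61 40/29 1860/1769 3600/1769

left sensor world pos  = (-3, 4); dL² = 61
right sensor world pos = (-3, 8); dR² = 29
sL = 40/61 = 40/61
sR = 40/29 = 40/29
mL = -1/2·sL + 1·sR = 1860/1769
mR = 1·sL + 1·sR = 3600/1769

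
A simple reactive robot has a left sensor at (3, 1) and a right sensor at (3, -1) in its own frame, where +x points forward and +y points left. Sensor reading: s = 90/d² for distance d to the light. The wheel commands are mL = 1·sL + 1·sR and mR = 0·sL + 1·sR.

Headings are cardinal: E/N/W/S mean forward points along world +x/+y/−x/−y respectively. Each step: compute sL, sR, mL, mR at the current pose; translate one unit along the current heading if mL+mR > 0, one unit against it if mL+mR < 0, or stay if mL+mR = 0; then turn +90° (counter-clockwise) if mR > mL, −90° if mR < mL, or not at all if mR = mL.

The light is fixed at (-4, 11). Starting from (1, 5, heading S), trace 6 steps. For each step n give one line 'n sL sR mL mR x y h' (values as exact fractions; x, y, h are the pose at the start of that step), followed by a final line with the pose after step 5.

n=0: pose=(1,5,S); sL=10/13, sR=90/97; mL=2140/1261, mR=90/97; mL+mR=3310/1261 → advance +1; mR−mL=-10/13 → turn -1·90°
n=1: pose=(1,4,W); sL=45/34, sR=9/4; mL=243/68, mR=9/4; mL+mR=99/17 → advance +1; mR−mL=-45/34 → turn -1·90°
n=2: pose=(0,4,N); sL=18/5, sR=90/41; mL=1188/205, mR=90/41; mL+mR=1638/205 → advance +1; mR−mL=-18/5 → turn -1·90°
n=3: pose=(0,5,E); sL=45/37, sR=45/49; mL=3870/1813, mR=45/49; mL+mR=5535/1813 → advance +1; mR−mL=-45/37 → turn -1·90°
n=4: pose=(1,5,S); sL=10/13, sR=90/97; mL=2140/1261, mR=90/97; mL+mR=3310/1261 → advance +1; mR−mL=-10/13 → turn -1·90°
n=5: pose=(1,4,W); sL=45/34, sR=9/4; mL=243/68, mR=9/4; mL+mR=99/17 → advance +1; mR−mL=-45/34 → turn -1·90°

0 10/13 90/97 2140/1261 90/97 1 5 S
1 45/34 9/4 243/68 9/4 1 4 W
2 18/5 90/41 1188/205 90/41 0 4 N
3 45/37 45/49 3870/1813 45/49 0 5 E
4 10/13 90/97 2140/1261 90/97 1 5 S
5 45/34 9/4 243/68 9/4 1 4 W
final 0 4 N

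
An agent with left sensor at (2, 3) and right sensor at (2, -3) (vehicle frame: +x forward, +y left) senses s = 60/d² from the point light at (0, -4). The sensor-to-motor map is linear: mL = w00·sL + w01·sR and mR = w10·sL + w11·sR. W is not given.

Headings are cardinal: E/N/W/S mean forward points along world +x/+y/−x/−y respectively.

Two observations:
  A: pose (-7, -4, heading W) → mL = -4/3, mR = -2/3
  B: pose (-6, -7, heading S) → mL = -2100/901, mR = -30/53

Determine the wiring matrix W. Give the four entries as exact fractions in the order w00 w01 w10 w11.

-1 -1 0 -1

obs A: pose=(-7,-4,W) → sL=2/3, sR=2/3, mL=-4/3, mR=-2/3
obs B: pose=(-6,-7,S) → sL=30/17, sR=30/53, mL=-2100/901, mR=-30/53
sensor matrix S = [[2/3, 2/3], [30/17, 30/53]]; det S = -720/901
solve [mL_A; mL_B] = S·[w00; w01] and [mR_A; mR_B] = S·[w10; w11]:
  w00 = -1, w01 = -1, w10 = 0, w11 = -1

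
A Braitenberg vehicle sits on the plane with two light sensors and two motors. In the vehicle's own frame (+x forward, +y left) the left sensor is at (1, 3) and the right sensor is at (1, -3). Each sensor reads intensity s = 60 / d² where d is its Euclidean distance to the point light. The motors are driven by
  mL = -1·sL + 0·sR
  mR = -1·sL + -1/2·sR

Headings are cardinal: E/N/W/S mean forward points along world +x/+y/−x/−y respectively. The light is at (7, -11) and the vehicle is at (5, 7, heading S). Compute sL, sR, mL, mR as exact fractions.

6/29 30/157 -6/29 -1377/4553

left sensor world pos  = (8, 6); dL² = 290
right sensor world pos = (2, 6); dR² = 314
sL = 60/290 = 6/29
sR = 60/314 = 30/157
mL = -1·sL + 0·sR = -6/29
mR = -1·sL + -1/2·sR = -1377/4553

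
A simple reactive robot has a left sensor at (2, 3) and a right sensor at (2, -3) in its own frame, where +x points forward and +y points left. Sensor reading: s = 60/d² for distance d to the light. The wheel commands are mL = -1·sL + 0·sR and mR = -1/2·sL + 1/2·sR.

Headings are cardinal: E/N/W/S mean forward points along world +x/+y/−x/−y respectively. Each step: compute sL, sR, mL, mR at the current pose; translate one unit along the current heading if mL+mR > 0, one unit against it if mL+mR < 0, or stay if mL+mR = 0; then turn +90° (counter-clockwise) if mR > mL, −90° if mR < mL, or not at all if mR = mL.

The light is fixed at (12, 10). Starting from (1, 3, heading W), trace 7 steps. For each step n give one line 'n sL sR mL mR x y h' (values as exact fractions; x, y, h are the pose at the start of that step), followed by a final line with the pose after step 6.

n=0: pose=(1,3,W); sL=60/269, sR=12/37; mL=-60/269, mR=504/9953; mL+mR=-1716/9953 → advance -1; mR−mL=2724/9953 → turn +1·90°
n=1: pose=(2,3,S); sL=6/13, sR=6/25; mL=-6/13, mR=-36/325; mL+mR=-186/325 → advance -1; mR−mL=114/325 → turn +1·90°
n=2: pose=(2,4,E); sL=60/73, sR=12/29; mL=-60/73, mR=-432/2117; mL+mR=-2172/2117 → advance -1; mR−mL=1308/2117 → turn +1·90°
n=3: pose=(1,4,N); sL=15/53, sR=3/4; mL=-15/53, mR=99/424; mL+mR=-21/424 → advance -1; mR−mL=219/424 → turn +1·90°
n=4: pose=(1,3,W); sL=60/269, sR=12/37; mL=-60/269, mR=504/9953; mL+mR=-1716/9953 → advance -1; mR−mL=2724/9953 → turn +1·90°
n=5: pose=(2,3,S); sL=6/13, sR=6/25; mL=-6/13, mR=-36/325; mL+mR=-186/325 → advance -1; mR−mL=114/325 → turn +1·90°
n=6: pose=(2,4,E); sL=60/73, sR=12/29; mL=-60/73, mR=-432/2117; mL+mR=-2172/2117 → advance -1; mR−mL=1308/2117 → turn +1·90°

0 60/269 12/37 -60/269 504/9953 1 3 W
1 6/13 6/25 -6/13 -36/325 2 3 S
2 60/73 12/29 -60/73 -432/2117 2 4 E
3 15/53 3/4 -15/53 99/424 1 4 N
4 60/269 12/37 -60/269 504/9953 1 3 W
5 6/13 6/25 -6/13 -36/325 2 3 S
6 60/73 12/29 -60/73 -432/2117 2 4 E
final 1 4 N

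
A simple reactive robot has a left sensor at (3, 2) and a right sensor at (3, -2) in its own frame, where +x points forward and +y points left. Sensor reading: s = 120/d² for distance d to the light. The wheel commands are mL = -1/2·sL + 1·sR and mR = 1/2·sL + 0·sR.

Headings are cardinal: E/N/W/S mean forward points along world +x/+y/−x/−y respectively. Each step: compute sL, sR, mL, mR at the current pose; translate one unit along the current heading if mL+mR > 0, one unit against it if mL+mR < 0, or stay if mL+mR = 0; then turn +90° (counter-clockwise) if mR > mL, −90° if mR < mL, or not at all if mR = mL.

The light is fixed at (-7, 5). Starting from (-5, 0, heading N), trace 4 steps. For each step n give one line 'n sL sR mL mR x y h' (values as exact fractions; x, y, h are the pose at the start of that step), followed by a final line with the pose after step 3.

n=0: pose=(-5,0,N); sL=30, sR=6; mL=-9, mR=15; mL+mR=6 → advance +1; mR−mL=24 → turn +1·90°
n=1: pose=(-5,1,W); sL=120/37, sR=24; mL=828/37, mR=60/37; mL+mR=24 → advance +1; mR−mL=-768/37 → turn -1·90°
n=2: pose=(-6,1,N); sL=60, sR=12; mL=-18, mR=30; mL+mR=12 → advance +1; mR−mL=48 → turn +1·90°
n=3: pose=(-6,2,W); sL=120/29, sR=24; mL=636/29, mR=60/29; mL+mR=24 → advance +1; mR−mL=-576/29 → turn -1·90°

0 30 6 -9 15 -5 0 N
1 120/37 24 828/37 60/37 -5 1 W
2 60 12 -18 30 -6 1 N
3 120/29 24 636/29 60/29 -6 2 W
final -7 2 N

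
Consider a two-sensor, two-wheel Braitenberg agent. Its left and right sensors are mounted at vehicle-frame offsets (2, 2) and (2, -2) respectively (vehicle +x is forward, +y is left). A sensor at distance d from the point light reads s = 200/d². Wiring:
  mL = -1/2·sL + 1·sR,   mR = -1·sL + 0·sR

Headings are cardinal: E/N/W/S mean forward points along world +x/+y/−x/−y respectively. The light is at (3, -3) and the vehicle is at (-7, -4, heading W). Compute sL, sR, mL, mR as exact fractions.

left sensor world pos  = (-9, -6); dL² = 153
right sensor world pos = (-9, -2); dR² = 145
sL = 200/153 = 200/153
sR = 200/145 = 40/29
mL = -1/2·sL + 1·sR = 3220/4437
mR = -1·sL + 0·sR = -200/153

200/153 40/29 3220/4437 -200/153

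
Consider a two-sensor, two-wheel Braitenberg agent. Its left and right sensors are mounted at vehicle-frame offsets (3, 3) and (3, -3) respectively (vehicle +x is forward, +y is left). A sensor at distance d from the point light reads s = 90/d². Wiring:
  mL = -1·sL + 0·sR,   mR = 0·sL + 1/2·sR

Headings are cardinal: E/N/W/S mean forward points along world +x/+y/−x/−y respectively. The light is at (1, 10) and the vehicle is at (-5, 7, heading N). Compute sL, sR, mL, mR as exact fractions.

10/9 10 -10/9 5

left sensor world pos  = (-8, 10); dL² = 81
right sensor world pos = (-2, 10); dR² = 9
sL = 90/81 = 10/9
sR = 90/9 = 10
mL = -1·sL + 0·sR = -10/9
mR = 0·sL + 1/2·sR = 5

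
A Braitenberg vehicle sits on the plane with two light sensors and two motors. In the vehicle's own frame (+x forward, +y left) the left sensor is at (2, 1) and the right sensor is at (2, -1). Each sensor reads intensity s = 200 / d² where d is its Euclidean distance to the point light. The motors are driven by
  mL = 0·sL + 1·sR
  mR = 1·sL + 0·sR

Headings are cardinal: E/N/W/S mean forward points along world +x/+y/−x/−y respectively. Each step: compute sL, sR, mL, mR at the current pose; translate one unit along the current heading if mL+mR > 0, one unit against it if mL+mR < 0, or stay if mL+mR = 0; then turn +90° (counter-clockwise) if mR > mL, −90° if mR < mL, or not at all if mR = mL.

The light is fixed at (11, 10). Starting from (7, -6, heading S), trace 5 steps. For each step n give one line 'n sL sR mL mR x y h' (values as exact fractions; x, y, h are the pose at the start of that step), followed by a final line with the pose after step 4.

0 200/333 200/349 200/349 200/333 7 -6 S
1 10/13 25/41 25/41 10/13 7 -7 E
2 200/241 200/229 200/229 200/241 8 -7 N
3 100/113 20/29 20/29 100/113 8 -6 E
4 40/41 200/197 200/197 40/41 9 -6 N
final 9 -5 E

n=0: pose=(7,-6,S); sL=200/333, sR=200/349; mL=200/349, mR=200/333; mL+mR=136400/116217 → advance +1; mR−mL=3200/116217 → turn +1·90°
n=1: pose=(7,-7,E); sL=10/13, sR=25/41; mL=25/41, mR=10/13; mL+mR=735/533 → advance +1; mR−mL=85/533 → turn +1·90°
n=2: pose=(8,-7,N); sL=200/241, sR=200/229; mL=200/229, mR=200/241; mL+mR=94000/55189 → advance +1; mR−mL=-2400/55189 → turn -1·90°
n=3: pose=(8,-6,E); sL=100/113, sR=20/29; mL=20/29, mR=100/113; mL+mR=5160/3277 → advance +1; mR−mL=640/3277 → turn +1·90°
n=4: pose=(9,-6,N); sL=40/41, sR=200/197; mL=200/197, mR=40/41; mL+mR=16080/8077 → advance +1; mR−mL=-320/8077 → turn -1·90°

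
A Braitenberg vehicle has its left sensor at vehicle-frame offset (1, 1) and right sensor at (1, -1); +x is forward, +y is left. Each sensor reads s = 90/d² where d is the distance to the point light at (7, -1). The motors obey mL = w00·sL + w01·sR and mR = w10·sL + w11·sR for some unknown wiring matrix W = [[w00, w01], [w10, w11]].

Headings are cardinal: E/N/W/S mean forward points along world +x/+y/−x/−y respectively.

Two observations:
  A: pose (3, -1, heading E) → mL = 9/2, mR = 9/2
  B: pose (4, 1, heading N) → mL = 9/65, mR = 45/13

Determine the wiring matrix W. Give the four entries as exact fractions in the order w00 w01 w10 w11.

1 -1/2 0 1/2

obs A: pose=(3,-1,E) → sL=9, sR=9, mL=9/2, mR=9/2
obs B: pose=(4,1,N) → sL=18/5, sR=90/13, mL=9/65, mR=45/13
sensor matrix S = [[9, 9], [18/5, 90/13]]; det S = 1944/65
solve [mL_A; mL_B] = S·[w00; w01] and [mR_A; mR_B] = S·[w10; w11]:
  w00 = 1, w01 = -1/2, w10 = 0, w11 = 1/2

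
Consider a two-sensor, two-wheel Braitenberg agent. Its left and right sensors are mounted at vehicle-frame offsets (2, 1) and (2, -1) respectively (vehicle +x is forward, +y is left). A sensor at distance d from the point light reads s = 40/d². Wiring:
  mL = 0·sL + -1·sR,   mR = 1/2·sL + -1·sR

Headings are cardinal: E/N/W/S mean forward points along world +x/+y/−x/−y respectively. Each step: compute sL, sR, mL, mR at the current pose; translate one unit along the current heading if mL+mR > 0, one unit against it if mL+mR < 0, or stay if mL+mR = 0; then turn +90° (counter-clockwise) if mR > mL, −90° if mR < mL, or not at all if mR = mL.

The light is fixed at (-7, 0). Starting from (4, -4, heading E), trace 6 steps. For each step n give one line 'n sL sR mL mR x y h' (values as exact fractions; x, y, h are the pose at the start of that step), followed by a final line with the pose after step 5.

0 20/89 20/97 -20/97 -810/8633 4 -4 E
1 8/17 8/25 -8/25 -36/425 3 -4 N
2 2/5 1/2 -1/2 -3/10 3 -5 W
3 40/193 40/149 -40/149 -4740/28757 4 -5 S
4 20/89 20/97 -20/97 -810/8633 4 -4 E
5 8/17 8/25 -8/25 -36/425 3 -4 N
final 3 -5 W

n=0: pose=(4,-4,E); sL=20/89, sR=20/97; mL=-20/97, mR=-810/8633; mL+mR=-2590/8633 → advance -1; mR−mL=10/89 → turn +1·90°
n=1: pose=(3,-4,N); sL=8/17, sR=8/25; mL=-8/25, mR=-36/425; mL+mR=-172/425 → advance -1; mR−mL=4/17 → turn +1·90°
n=2: pose=(3,-5,W); sL=2/5, sR=1/2; mL=-1/2, mR=-3/10; mL+mR=-4/5 → advance -1; mR−mL=1/5 → turn +1·90°
n=3: pose=(4,-5,S); sL=40/193, sR=40/149; mL=-40/149, mR=-4740/28757; mL+mR=-12460/28757 → advance -1; mR−mL=20/193 → turn +1·90°
n=4: pose=(4,-4,E); sL=20/89, sR=20/97; mL=-20/97, mR=-810/8633; mL+mR=-2590/8633 → advance -1; mR−mL=10/89 → turn +1·90°
n=5: pose=(3,-4,N); sL=8/17, sR=8/25; mL=-8/25, mR=-36/425; mL+mR=-172/425 → advance -1; mR−mL=4/17 → turn +1·90°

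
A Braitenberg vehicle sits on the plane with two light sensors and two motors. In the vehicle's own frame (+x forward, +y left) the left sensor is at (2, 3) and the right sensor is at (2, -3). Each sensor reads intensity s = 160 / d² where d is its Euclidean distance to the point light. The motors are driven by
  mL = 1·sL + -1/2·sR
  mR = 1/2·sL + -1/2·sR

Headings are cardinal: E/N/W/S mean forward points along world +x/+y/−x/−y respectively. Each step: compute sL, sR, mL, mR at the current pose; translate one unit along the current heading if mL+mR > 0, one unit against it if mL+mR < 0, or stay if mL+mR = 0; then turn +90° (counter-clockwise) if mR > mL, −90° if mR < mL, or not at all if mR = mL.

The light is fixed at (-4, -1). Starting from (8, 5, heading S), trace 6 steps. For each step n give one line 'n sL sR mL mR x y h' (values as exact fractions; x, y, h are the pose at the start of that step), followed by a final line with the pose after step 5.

n=0: pose=(8,5,S); sL=160/241, sR=160/97; mL=-3760/23377, mR=-11520/23377; mL+mR=-15280/23377 → advance -1; mR−mL=-80/241 → turn -1·90°
n=1: pose=(8,6,W); sL=40/29, sR=4/5; mL=142/145, mR=42/145; mL+mR=184/145 → advance +1; mR−mL=-20/29 → turn -1·90°
n=2: pose=(7,6,N); sL=32/29, sR=160/277; mL=6544/8033, mR=2112/8033; mL+mR=8656/8033 → advance +1; mR−mL=-16/29 → turn -1·90°
n=3: pose=(7,7,E); sL=16/29, sR=80/97; mL=392/2813, mR=-384/2813; mL+mR=8/2813 → advance +1; mR−mL=-8/29 → turn -1·90°
n=4: pose=(8,7,S); sL=160/261, sR=160/117; mL=-80/1131, mR=-1280/3393; mL+mR=-1520/3393 → advance -1; mR−mL=-80/261 → turn -1·90°
n=5: pose=(8,8,W); sL=20/17, sR=40/61; mL=880/1037, mR=270/1037; mL+mR=1150/1037 → advance +1; mR−mL=-10/17 → turn -1·90°

0 160/241 160/97 -3760/23377 -11520/23377 8 5 S
1 40/29 4/5 142/145 42/145 8 6 W
2 32/29 160/277 6544/8033 2112/8033 7 6 N
3 16/29 80/97 392/2813 -384/2813 7 7 E
4 160/261 160/117 -80/1131 -1280/3393 8 7 S
5 20/17 40/61 880/1037 270/1037 8 8 W
final 7 8 N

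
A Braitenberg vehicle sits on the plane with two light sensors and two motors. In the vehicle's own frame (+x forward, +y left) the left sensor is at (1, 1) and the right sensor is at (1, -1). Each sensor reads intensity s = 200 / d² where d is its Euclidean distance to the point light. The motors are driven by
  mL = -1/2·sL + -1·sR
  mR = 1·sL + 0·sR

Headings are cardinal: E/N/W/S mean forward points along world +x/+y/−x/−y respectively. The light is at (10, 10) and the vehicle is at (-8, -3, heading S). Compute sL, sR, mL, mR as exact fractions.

40/97 200/557 -30540/54029 40/97

left sensor world pos  = (-7, -4); dL² = 485
right sensor world pos = (-9, -4); dR² = 557
sL = 200/485 = 40/97
sR = 200/557 = 200/557
mL = -1/2·sL + -1·sR = -30540/54029
mR = 1·sL + 0·sR = 40/97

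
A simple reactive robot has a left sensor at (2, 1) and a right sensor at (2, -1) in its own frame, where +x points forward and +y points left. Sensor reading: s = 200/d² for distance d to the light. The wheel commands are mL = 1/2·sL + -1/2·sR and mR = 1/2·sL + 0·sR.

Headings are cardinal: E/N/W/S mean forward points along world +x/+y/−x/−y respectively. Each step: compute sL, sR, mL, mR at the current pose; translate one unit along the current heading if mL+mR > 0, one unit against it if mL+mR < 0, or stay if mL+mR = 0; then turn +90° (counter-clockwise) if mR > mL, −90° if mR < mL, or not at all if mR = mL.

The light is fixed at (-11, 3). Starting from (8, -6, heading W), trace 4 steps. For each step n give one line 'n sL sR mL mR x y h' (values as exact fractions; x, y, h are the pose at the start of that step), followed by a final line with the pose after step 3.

0 200/389 200/353 -3600/137317 100/389 8 -6 W
1 100/241 20/41 -360/9881 50/241 7 -6 S
2 200/481 200/521 4000/250601 100/481 7 -7 E
3 50/97 25/58 475/11252 25/97 8 -7 N
final 8 -6 W

n=0: pose=(8,-6,W); sL=200/389, sR=200/353; mL=-3600/137317, mR=100/389; mL+mR=31700/137317 → advance +1; mR−mL=100/353 → turn +1·90°
n=1: pose=(7,-6,S); sL=100/241, sR=20/41; mL=-360/9881, mR=50/241; mL+mR=1690/9881 → advance +1; mR−mL=10/41 → turn +1·90°
n=2: pose=(7,-7,E); sL=200/481, sR=200/521; mL=4000/250601, mR=100/481; mL+mR=56100/250601 → advance +1; mR−mL=100/521 → turn +1·90°
n=3: pose=(8,-7,N); sL=50/97, sR=25/58; mL=475/11252, mR=25/97; mL+mR=3375/11252 → advance +1; mR−mL=25/116 → turn +1·90°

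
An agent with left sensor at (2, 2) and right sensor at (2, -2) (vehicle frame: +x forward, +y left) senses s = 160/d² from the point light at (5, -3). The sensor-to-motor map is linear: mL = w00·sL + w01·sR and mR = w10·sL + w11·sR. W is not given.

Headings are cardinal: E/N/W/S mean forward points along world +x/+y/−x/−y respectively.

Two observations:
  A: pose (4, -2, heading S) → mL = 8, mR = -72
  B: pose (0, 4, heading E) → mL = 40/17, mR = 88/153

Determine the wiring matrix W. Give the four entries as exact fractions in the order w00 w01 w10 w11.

obs A: pose=(4,-2,S) → sL=80, sR=16, mL=8, mR=-72
obs B: pose=(0,4,E) → sL=16/9, sR=80/17, mL=40/17, mR=88/153
sensor matrix S = [[80, 16], [16/9, 80/17]]; det S = 53248/153
solve [mL_A; mL_B] = S·[w00; w01] and [mR_A; mR_B] = S·[w10; w11]:
  w00 = 0, w01 = 1/2, w10 = -1, w11 = 1/2

0 1/2 -1 1/2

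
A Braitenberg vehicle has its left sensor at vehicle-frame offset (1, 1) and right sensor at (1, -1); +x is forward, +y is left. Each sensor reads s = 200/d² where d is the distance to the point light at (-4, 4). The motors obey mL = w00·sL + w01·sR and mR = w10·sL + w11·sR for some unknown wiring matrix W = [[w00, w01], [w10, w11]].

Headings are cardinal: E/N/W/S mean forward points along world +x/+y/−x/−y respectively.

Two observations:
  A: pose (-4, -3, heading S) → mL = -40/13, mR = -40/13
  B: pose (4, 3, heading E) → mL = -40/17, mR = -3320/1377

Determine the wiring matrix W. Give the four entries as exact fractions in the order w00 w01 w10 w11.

obs A: pose=(-4,-3,S) → sL=40/13, sR=40/13, mL=-40/13, mR=-40/13
obs B: pose=(4,3,E) → sL=200/81, sR=40/17, mL=-40/17, mR=-3320/1377
sensor matrix S = [[40/13, 40/13], [200/81, 40/17]]; det S = -6400/17901
solve [mL_A; mL_B] = S·[w00; w01] and [mR_A; mR_B] = S·[w10; w11]:
  w00 = 0, w01 = -1, w10 = -1/2, w11 = -1/2

0 -1 -1/2 -1/2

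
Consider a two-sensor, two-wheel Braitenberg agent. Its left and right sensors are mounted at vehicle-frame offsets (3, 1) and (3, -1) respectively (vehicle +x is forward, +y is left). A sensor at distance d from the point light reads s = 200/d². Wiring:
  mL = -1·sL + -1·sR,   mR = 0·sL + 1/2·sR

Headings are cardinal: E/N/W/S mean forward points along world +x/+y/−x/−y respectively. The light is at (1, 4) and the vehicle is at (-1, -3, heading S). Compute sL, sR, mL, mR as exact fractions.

200/101 200/109 -42000/11009 100/109

left sensor world pos  = (0, -6); dL² = 101
right sensor world pos = (-2, -6); dR² = 109
sL = 200/101 = 200/101
sR = 200/109 = 200/109
mL = -1·sL + -1·sR = -42000/11009
mR = 0·sL + 1/2·sR = 100/109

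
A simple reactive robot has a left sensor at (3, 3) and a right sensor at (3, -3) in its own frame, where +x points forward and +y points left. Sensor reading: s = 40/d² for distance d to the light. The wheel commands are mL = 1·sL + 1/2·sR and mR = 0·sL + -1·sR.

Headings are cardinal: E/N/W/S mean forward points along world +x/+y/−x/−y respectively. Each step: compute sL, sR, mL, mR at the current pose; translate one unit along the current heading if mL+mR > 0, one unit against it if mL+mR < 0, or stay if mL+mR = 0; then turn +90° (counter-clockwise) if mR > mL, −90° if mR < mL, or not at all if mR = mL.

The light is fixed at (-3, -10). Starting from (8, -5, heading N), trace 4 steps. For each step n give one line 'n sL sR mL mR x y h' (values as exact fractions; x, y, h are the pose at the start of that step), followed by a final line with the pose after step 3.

n=0: pose=(8,-5,N); sL=5/16, sR=2/13; mL=81/208, mR=-2/13; mL+mR=49/208 → advance +1; mR−mL=-113/208 → turn -1·90°
n=1: pose=(8,-4,E); sL=40/277, sR=8/41; mL=2748/11357, mR=-8/41; mL+mR=532/11357 → advance +1; mR−mL=-4964/11357 → turn -1·90°
n=2: pose=(9,-4,S); sL=20/117, sR=4/9; mL=46/117, mR=-4/9; mL+mR=-2/39 → advance -1; mR−mL=-98/117 → turn -1·90°
n=3: pose=(9,-3,W); sL=40/97, sR=40/181; mL=9180/17557, mR=-40/181; mL+mR=5300/17557 → advance +1; mR−mL=-13060/17557 → turn -1·90°

0 5/16 2/13 81/208 -2/13 8 -5 N
1 40/277 8/41 2748/11357 -8/41 8 -4 E
2 20/117 4/9 46/117 -4/9 9 -4 S
3 40/97 40/181 9180/17557 -40/181 9 -3 W
final 8 -3 N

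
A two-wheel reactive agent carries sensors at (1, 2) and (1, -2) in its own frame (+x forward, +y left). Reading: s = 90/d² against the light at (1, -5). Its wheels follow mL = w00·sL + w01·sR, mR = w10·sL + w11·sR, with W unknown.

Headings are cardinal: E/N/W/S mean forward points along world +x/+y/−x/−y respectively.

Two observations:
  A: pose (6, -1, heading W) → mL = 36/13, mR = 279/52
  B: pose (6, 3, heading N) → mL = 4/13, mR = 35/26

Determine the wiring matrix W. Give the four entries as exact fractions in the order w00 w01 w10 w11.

obs A: pose=(6,-1,W) → sL=9/2, sR=45/26, mL=36/13, mR=279/52
obs B: pose=(6,3,N) → sL=1, sR=9/13, mL=4/13, mR=35/26
sensor matrix S = [[9/2, 45/26], [1, 9/13]]; det S = 18/13
solve [mL_A; mL_B] = S·[w00; w01] and [mR_A; mR_B] = S·[w10; w11]:
  w00 = 1, w01 = -1, w10 = 1, w11 = 1/2

1 -1 1 1/2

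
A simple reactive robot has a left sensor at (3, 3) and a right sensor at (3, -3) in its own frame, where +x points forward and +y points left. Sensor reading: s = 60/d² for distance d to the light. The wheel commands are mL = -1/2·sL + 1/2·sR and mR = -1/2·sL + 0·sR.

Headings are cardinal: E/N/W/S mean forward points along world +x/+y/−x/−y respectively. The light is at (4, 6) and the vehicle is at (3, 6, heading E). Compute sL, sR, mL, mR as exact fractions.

left sensor world pos  = (6, 9); dL² = 13
right sensor world pos = (6, 3); dR² = 13
sL = 60/13 = 60/13
sR = 60/13 = 60/13
mL = -1/2·sL + 1/2·sR = 0
mR = -1/2·sL + 0·sR = -30/13

60/13 60/13 0 -30/13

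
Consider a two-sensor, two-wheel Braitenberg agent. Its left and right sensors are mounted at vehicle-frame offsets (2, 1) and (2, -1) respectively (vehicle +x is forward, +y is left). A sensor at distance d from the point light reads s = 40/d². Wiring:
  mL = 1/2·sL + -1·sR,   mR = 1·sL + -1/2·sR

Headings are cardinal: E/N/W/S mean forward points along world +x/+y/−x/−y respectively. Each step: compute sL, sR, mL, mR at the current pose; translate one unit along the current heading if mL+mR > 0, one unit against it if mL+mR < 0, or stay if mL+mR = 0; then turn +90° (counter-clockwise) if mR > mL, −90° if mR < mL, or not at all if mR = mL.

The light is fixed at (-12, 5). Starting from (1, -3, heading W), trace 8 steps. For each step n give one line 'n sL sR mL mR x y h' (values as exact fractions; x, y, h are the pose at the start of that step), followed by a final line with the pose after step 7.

0 20/101 4/17 -234/1717 138/1717 1 -3 W
1 8/65 40/269 -1524/17485 852/17485 2 -3 S
2 10/73 1/8 -33/584 87/1168 2 -2 E
3 40/221 40/281 -3220/62101 6820/62101 3 -2 N
4 20/109 20/97 -1210/10573 850/10573 3 -1 W
5 40/353 40/289 -8340/102017 4500/102017 4 -1 S
6 2/17 1/9 -8/153 19/306 4 0 E
7 8/53 40/333 -788/17649 1604/17649 5 0 N
final 5 1 W

n=0: pose=(1,-3,W); sL=20/101, sR=4/17; mL=-234/1717, mR=138/1717; mL+mR=-96/1717 → advance -1; mR−mL=372/1717 → turn +1·90°
n=1: pose=(2,-3,S); sL=8/65, sR=40/269; mL=-1524/17485, mR=852/17485; mL+mR=-672/17485 → advance -1; mR−mL=2376/17485 → turn +1·90°
n=2: pose=(2,-2,E); sL=10/73, sR=1/8; mL=-33/584, mR=87/1168; mL+mR=21/1168 → advance +1; mR−mL=153/1168 → turn +1·90°
n=3: pose=(3,-2,N); sL=40/221, sR=40/281; mL=-3220/62101, mR=6820/62101; mL+mR=3600/62101 → advance +1; mR−mL=10040/62101 → turn +1·90°
n=4: pose=(3,-1,W); sL=20/109, sR=20/97; mL=-1210/10573, mR=850/10573; mL+mR=-360/10573 → advance -1; mR−mL=2060/10573 → turn +1·90°
n=5: pose=(4,-1,S); sL=40/353, sR=40/289; mL=-8340/102017, mR=4500/102017; mL+mR=-3840/102017 → advance -1; mR−mL=12840/102017 → turn +1·90°
n=6: pose=(4,0,E); sL=2/17, sR=1/9; mL=-8/153, mR=19/306; mL+mR=1/102 → advance +1; mR−mL=35/306 → turn +1·90°
n=7: pose=(5,0,N); sL=8/53, sR=40/333; mL=-788/17649, mR=1604/17649; mL+mR=272/5883 → advance +1; mR−mL=2392/17649 → turn +1·90°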